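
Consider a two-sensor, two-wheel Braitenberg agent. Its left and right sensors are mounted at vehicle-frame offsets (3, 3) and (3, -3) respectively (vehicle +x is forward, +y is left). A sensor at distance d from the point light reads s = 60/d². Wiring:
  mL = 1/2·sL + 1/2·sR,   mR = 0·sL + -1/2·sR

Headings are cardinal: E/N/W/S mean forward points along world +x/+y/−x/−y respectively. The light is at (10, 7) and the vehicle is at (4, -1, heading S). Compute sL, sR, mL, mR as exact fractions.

left sensor world pos  = (7, -4); dL² = 130
right sensor world pos = (1, -4); dR² = 202
sL = 60/130 = 6/13
sR = 60/202 = 30/101
mL = 1/2·sL + 1/2·sR = 498/1313
mR = 0·sL + -1/2·sR = -15/101

6/13 30/101 498/1313 -15/101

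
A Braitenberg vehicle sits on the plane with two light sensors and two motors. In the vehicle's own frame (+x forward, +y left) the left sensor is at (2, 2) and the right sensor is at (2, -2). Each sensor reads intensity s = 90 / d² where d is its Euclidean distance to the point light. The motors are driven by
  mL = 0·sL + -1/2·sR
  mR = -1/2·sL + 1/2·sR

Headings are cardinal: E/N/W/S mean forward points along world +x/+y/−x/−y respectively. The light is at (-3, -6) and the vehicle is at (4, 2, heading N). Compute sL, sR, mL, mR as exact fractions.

left sensor world pos  = (2, 4); dL² = 125
right sensor world pos = (6, 4); dR² = 181
sL = 90/125 = 18/25
sR = 90/181 = 90/181
mL = 0·sL + -1/2·sR = -45/181
mR = -1/2·sL + 1/2·sR = -504/4525

18/25 90/181 -45/181 -504/4525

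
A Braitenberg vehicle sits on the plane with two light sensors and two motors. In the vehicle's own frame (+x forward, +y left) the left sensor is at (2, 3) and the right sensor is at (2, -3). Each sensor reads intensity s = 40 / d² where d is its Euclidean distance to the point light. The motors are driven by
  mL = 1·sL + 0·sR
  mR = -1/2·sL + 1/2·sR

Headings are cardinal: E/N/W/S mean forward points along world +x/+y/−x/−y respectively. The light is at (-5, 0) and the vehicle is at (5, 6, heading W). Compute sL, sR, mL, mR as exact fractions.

left sensor world pos  = (3, 3); dL² = 73
right sensor world pos = (3, 9); dR² = 145
sL = 40/73 = 40/73
sR = 40/145 = 8/29
mL = 1·sL + 0·sR = 40/73
mR = -1/2·sL + 1/2·sR = -288/2117

40/73 8/29 40/73 -288/2117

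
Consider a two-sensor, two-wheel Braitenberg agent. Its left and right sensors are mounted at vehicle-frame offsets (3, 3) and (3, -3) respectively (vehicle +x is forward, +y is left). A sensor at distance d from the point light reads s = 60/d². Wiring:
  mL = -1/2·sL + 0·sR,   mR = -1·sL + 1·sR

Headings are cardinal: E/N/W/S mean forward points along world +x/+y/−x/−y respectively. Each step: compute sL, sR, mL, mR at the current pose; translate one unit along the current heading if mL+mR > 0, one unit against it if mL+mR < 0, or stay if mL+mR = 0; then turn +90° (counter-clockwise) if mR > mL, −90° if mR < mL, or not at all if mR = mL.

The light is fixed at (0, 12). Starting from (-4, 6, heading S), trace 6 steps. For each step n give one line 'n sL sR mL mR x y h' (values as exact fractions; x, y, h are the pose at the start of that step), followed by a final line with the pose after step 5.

n=0: pose=(-4,6,S); sL=30/41, sR=6/13; mL=-15/41, mR=-144/533; mL+mR=-339/533 → advance -1; mR−mL=51/533 → turn +1·90°
n=1: pose=(-4,7,E); sL=12, sR=12/13; mL=-6, mR=-144/13; mL+mR=-222/13 → advance -1; mR−mL=-66/13 → turn -1·90°
n=2: pose=(-5,7,S); sL=15/17, sR=15/32; mL=-15/34, mR=-225/544; mL+mR=-465/544 → advance -1; mR−mL=15/544 → turn +1·90°
n=3: pose=(-5,8,E); sL=12, sR=60/53; mL=-6, mR=-576/53; mL+mR=-894/53 → advance -1; mR−mL=-258/53 → turn -1·90°
n=4: pose=(-6,8,S); sL=30/29, sR=6/13; mL=-15/29, mR=-216/377; mL+mR=-411/377 → advance -1; mR−mL=-21/377 → turn -1·90°
n=5: pose=(-6,9,W); sL=20/39, sR=20/27; mL=-10/39, mR=80/351; mL+mR=-10/351 → advance -1; mR−mL=170/351 → turn +1·90°

0 30/41 6/13 -15/41 -144/533 -4 6 S
1 12 12/13 -6 -144/13 -4 7 E
2 15/17 15/32 -15/34 -225/544 -5 7 S
3 12 60/53 -6 -576/53 -5 8 E
4 30/29 6/13 -15/29 -216/377 -6 8 S
5 20/39 20/27 -10/39 80/351 -6 9 W
final -5 9 S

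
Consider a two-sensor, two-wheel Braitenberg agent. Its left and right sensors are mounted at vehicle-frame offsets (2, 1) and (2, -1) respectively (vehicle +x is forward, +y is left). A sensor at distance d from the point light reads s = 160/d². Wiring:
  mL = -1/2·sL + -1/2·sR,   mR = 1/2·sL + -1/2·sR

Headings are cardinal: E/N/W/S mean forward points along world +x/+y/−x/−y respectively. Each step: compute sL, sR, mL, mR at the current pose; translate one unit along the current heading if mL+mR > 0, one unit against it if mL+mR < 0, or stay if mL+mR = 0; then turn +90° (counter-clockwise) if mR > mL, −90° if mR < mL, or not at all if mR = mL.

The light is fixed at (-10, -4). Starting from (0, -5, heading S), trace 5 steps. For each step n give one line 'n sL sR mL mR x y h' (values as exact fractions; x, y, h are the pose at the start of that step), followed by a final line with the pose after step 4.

n=0: pose=(0,-5,S); sL=16/13, sR=16/9; mL=-176/117, mR=-32/117; mL+mR=-16/9 → advance -1; mR−mL=16/13 → turn +1·90°
n=1: pose=(0,-4,E); sL=32/29, sR=32/29; mL=-32/29, mR=0; mL+mR=-32/29 → advance -1; mR−mL=32/29 → turn +1·90°
n=2: pose=(-1,-4,N); sL=40/17, sR=20/13; mL=-430/221, mR=90/221; mL+mR=-20/13 → advance -1; mR−mL=40/17 → turn +1·90°
n=3: pose=(-1,-5,W); sL=160/53, sR=160/49; mL=-8160/2597, mR=-320/2597; mL+mR=-160/49 → advance -1; mR−mL=160/53 → turn +1·90°
n=4: pose=(0,-5,S); sL=16/13, sR=16/9; mL=-176/117, mR=-32/117; mL+mR=-16/9 → advance -1; mR−mL=16/13 → turn +1·90°

0 16/13 16/9 -176/117 -32/117 0 -5 S
1 32/29 32/29 -32/29 0 0 -4 E
2 40/17 20/13 -430/221 90/221 -1 -4 N
3 160/53 160/49 -8160/2597 -320/2597 -1 -5 W
4 16/13 16/9 -176/117 -32/117 0 -5 S
final 0 -4 E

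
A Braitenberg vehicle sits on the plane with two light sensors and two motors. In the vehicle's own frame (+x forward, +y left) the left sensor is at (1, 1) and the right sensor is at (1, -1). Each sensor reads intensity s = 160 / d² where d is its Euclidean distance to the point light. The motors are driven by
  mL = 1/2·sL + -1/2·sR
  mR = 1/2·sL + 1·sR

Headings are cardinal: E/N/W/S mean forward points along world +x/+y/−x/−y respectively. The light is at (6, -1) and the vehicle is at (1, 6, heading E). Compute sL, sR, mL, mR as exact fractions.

2 40/13 -7/13 53/13

left sensor world pos  = (2, 7); dL² = 80
right sensor world pos = (2, 5); dR² = 52
sL = 160/80 = 2
sR = 160/52 = 40/13
mL = 1/2·sL + -1/2·sR = -7/13
mR = 1/2·sL + 1·sR = 53/13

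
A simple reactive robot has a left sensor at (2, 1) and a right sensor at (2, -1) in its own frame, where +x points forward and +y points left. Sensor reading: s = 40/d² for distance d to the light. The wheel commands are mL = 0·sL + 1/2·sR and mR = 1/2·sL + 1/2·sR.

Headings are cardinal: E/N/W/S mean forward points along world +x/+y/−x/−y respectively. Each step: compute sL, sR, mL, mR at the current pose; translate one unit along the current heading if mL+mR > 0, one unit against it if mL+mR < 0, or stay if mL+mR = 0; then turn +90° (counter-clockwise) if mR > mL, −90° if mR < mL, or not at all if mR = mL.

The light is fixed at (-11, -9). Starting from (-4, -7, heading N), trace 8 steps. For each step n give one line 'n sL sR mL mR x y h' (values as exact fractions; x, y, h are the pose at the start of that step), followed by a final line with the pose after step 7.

n=0: pose=(-4,-7,N); sL=10/13, sR=1/2; mL=1/4, mR=33/52; mL+mR=23/26 → advance +1; mR−mL=5/13 → turn +1·90°
n=1: pose=(-4,-6,W); sL=40/29, sR=40/41; mL=20/41, mR=1400/1189; mL+mR=1980/1189 → advance +1; mR−mL=20/29 → turn +1·90°
n=2: pose=(-5,-6,S); sL=4/5, sR=20/13; mL=10/13, mR=76/65; mL+mR=126/65 → advance +1; mR−mL=2/5 → turn +1·90°
n=3: pose=(-5,-7,E); sL=40/73, sR=8/13; mL=4/13, mR=552/949; mL+mR=844/949 → advance +1; mR−mL=20/73 → turn +1·90°
n=4: pose=(-4,-7,N); sL=10/13, sR=1/2; mL=1/4, mR=33/52; mL+mR=23/26 → advance +1; mR−mL=5/13 → turn +1·90°
n=5: pose=(-4,-6,W); sL=40/29, sR=40/41; mL=20/41, mR=1400/1189; mL+mR=1980/1189 → advance +1; mR−mL=20/29 → turn +1·90°
n=6: pose=(-5,-6,S); sL=4/5, sR=20/13; mL=10/13, mR=76/65; mL+mR=126/65 → advance +1; mR−mL=2/5 → turn +1·90°
n=7: pose=(-5,-7,E); sL=40/73, sR=8/13; mL=4/13, mR=552/949; mL+mR=844/949 → advance +1; mR−mL=20/73 → turn +1·90°

0 10/13 1/2 1/4 33/52 -4 -7 N
1 40/29 40/41 20/41 1400/1189 -4 -6 W
2 4/5 20/13 10/13 76/65 -5 -6 S
3 40/73 8/13 4/13 552/949 -5 -7 E
4 10/13 1/2 1/4 33/52 -4 -7 N
5 40/29 40/41 20/41 1400/1189 -4 -6 W
6 4/5 20/13 10/13 76/65 -5 -6 S
7 40/73 8/13 4/13 552/949 -5 -7 E
final -4 -7 N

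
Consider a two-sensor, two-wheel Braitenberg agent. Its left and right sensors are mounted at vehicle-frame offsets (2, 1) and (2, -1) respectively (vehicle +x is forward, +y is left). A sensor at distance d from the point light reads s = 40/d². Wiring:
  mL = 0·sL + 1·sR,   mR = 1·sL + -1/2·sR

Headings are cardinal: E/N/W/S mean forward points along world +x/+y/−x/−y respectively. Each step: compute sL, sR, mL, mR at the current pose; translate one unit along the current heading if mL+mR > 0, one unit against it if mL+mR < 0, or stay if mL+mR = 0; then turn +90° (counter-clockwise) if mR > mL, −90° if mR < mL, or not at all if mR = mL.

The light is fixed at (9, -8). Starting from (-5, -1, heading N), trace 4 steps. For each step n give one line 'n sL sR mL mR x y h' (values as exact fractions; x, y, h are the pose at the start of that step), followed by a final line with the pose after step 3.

n=0: pose=(-5,-1,N); sL=20/153, sR=4/25; mL=4/25, mR=194/3825; mL+mR=806/3825 → advance +1; mR−mL=-418/3825 → turn -1·90°
n=1: pose=(-5,0,E); sL=8/45, sR=40/193; mL=40/193, mR=644/8685; mL+mR=2444/8685 → advance +1; mR−mL=-1156/8685 → turn -1·90°
n=2: pose=(-4,0,S); sL=2/9, sR=5/29; mL=5/29, mR=71/522; mL+mR=161/522 → advance +1; mR−mL=-19/522 → turn -1·90°
n=3: pose=(-4,-1,W); sL=40/261, sR=40/289; mL=40/289, mR=6340/75429; mL+mR=16780/75429 → advance +1; mR−mL=-4100/75429 → turn -1·90°

0 20/153 4/25 4/25 194/3825 -5 -1 N
1 8/45 40/193 40/193 644/8685 -5 0 E
2 2/9 5/29 5/29 71/522 -4 0 S
3 40/261 40/289 40/289 6340/75429 -4 -1 W
final -5 -1 N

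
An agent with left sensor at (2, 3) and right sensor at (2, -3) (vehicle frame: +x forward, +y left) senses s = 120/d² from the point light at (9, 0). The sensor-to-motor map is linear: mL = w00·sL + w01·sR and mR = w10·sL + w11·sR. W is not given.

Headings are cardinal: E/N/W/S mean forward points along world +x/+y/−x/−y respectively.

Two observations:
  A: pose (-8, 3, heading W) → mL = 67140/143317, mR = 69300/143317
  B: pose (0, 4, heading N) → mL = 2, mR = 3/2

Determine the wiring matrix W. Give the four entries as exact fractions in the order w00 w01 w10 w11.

obs A: pose=(-8,3,W) → sL=120/361, sR=120/397, mL=67140/143317, mR=69300/143317
obs B: pose=(0,4,N) → sL=2/3, sR=5/3, mL=2, mR=3/2
sensor matrix S = [[120/361, 120/397], [2/3, 5/3]]; det S = 50520/143317
solve [mL_A; mL_B] = S·[w00; w01] and [mR_A; mR_B] = S·[w10; w11]:
  w00 = 1/2, w01 = 1, w10 = 1, w11 = 1/2

1/2 1 1 1/2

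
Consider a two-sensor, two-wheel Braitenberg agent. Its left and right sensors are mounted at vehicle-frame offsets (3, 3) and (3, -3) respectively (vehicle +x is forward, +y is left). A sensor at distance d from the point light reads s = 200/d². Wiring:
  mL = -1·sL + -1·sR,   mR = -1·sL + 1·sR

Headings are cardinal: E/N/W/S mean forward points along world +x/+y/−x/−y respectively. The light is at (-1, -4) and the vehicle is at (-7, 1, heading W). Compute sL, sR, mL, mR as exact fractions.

left sensor world pos  = (-10, -2); dL² = 85
right sensor world pos = (-10, 4); dR² = 145
sL = 200/85 = 40/17
sR = 200/145 = 40/29
mL = -1·sL + -1·sR = -1840/493
mR = -1·sL + 1·sR = -480/493

40/17 40/29 -1840/493 -480/493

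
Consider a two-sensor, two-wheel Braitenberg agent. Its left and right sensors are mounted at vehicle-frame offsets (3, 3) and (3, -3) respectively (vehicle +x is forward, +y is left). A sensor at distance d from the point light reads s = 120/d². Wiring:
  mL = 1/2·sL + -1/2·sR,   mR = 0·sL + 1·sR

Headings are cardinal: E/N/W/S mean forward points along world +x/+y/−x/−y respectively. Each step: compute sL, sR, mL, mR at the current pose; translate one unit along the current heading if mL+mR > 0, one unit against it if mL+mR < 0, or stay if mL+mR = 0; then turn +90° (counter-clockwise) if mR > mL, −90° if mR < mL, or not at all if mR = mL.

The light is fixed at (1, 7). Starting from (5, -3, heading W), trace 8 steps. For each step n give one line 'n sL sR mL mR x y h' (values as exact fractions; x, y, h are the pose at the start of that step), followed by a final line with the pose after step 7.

n=0: pose=(5,-3,W); sL=12/17, sR=12/5; mL=-72/85, mR=12/5; mL+mR=132/85 → advance +1; mR−mL=276/85 → turn +1·90°
n=1: pose=(4,-3,S); sL=24/41, sR=120/169; mL=-432/6929, mR=120/169; mL+mR=4488/6929 → advance +1; mR−mL=5352/6929 → turn +1·90°
n=2: pose=(4,-4,E); sL=6/5, sR=15/29; mL=99/290, mR=15/29; mL+mR=249/290 → advance +1; mR−mL=51/290 → turn +1·90°
n=3: pose=(5,-4,N); sL=24/13, sR=120/113; mL=576/1469, mR=120/113; mL+mR=2136/1469 → advance +1; mR−mL=984/1469 → turn +1·90°
n=4: pose=(5,-3,W); sL=12/17, sR=12/5; mL=-72/85, mR=12/5; mL+mR=132/85 → advance +1; mR−mL=276/85 → turn +1·90°
n=5: pose=(4,-3,S); sL=24/41, sR=120/169; mL=-432/6929, mR=120/169; mL+mR=4488/6929 → advance +1; mR−mL=5352/6929 → turn +1·90°
n=6: pose=(4,-4,E); sL=6/5, sR=15/29; mL=99/290, mR=15/29; mL+mR=249/290 → advance +1; mR−mL=51/290 → turn +1·90°
n=7: pose=(5,-4,N); sL=24/13, sR=120/113; mL=576/1469, mR=120/113; mL+mR=2136/1469 → advance +1; mR−mL=984/1469 → turn +1·90°

0 12/17 12/5 -72/85 12/5 5 -3 W
1 24/41 120/169 -432/6929 120/169 4 -3 S
2 6/5 15/29 99/290 15/29 4 -4 E
3 24/13 120/113 576/1469 120/113 5 -4 N
4 12/17 12/5 -72/85 12/5 5 -3 W
5 24/41 120/169 -432/6929 120/169 4 -3 S
6 6/5 15/29 99/290 15/29 4 -4 E
7 24/13 120/113 576/1469 120/113 5 -4 N
final 5 -3 W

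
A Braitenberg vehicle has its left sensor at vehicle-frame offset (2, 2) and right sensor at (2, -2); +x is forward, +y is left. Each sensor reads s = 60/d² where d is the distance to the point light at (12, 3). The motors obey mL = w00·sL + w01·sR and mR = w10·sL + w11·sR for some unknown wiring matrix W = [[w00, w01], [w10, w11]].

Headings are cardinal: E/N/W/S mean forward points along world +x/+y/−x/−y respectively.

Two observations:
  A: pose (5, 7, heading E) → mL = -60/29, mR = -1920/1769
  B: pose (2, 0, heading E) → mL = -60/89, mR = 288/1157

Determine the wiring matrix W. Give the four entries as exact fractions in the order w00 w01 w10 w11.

obs A: pose=(5,7,E) → sL=60/61, sR=60/29, mL=-60/29, mR=-1920/1769
obs B: pose=(2,0,E) → sL=12/13, sR=60/89, mL=-60/89, mR=288/1157
sensor matrix S = [[60/61, 60/29], [12/13, 60/89]]; det S = -2551680/2046733
solve [mL_A; mL_B] = S·[w00; w01] and [mR_A; mR_B] = S·[w10; w11]:
  w00 = 0, w01 = -1, w10 = 1, w11 = -1

0 -1 1 -1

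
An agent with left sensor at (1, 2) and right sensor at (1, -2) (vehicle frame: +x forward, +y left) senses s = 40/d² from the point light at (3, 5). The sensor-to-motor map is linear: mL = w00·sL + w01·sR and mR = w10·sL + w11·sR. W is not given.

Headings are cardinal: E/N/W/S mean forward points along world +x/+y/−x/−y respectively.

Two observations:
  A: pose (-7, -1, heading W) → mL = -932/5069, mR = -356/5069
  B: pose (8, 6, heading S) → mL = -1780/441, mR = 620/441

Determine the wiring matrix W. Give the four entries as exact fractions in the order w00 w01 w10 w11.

obs A: pose=(-7,-1,W) → sL=8/37, sR=40/137, mL=-932/5069, mR=-356/5069
obs B: pose=(8,6,S) → sL=40/49, sR=40/9, mL=-1780/441, mR=620/441
sensor matrix S = [[8/37, 40/137], [40/49, 40/9]]; det S = 1615360/2235429
solve [mL_A; mL_B] = S·[w00; w01] and [mR_A; mR_B] = S·[w10; w11]:
  w00 = 1/2, w01 = -1, w10 = -1, w11 = 1/2

1/2 -1 -1 1/2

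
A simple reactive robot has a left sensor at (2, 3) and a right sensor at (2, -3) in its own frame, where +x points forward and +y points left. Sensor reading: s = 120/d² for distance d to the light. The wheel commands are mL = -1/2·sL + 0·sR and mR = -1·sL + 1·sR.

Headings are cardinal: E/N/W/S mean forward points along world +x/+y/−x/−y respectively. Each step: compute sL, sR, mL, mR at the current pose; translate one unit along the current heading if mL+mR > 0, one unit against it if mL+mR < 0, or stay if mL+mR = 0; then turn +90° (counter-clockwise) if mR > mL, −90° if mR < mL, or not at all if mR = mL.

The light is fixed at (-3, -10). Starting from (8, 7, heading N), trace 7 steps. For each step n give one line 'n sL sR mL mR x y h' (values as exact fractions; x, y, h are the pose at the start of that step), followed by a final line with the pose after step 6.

0 24/85 120/557 -12/85 -3168/47345 8 7 N
1 12/25 60/221 -6/25 -1152/5525 8 6 W
2 120/421 120/277 -60/421 17280/116617 9 6 S
3 3/13 6/17 -3/26 27/221 9 5 E
4 120/389 24/109 -60/389 -3744/42401 10 5 N
5 60/121 12/41 -30/121 -1008/4961 10 4 W
6 120/433 24/53 -60/433 4032/22949 11 4 S
final 11 3 E

n=0: pose=(8,7,N); sL=24/85, sR=120/557; mL=-12/85, mR=-3168/47345; mL+mR=-9852/47345 → advance -1; mR−mL=3516/47345 → turn +1·90°
n=1: pose=(8,6,W); sL=12/25, sR=60/221; mL=-6/25, mR=-1152/5525; mL+mR=-2478/5525 → advance -1; mR−mL=174/5525 → turn +1·90°
n=2: pose=(9,6,S); sL=120/421, sR=120/277; mL=-60/421, mR=17280/116617; mL+mR=660/116617 → advance +1; mR−mL=33900/116617 → turn +1·90°
n=3: pose=(9,5,E); sL=3/13, sR=6/17; mL=-3/26, mR=27/221; mL+mR=3/442 → advance +1; mR−mL=105/442 → turn +1·90°
n=4: pose=(10,5,N); sL=120/389, sR=24/109; mL=-60/389, mR=-3744/42401; mL+mR=-10284/42401 → advance -1; mR−mL=2796/42401 → turn +1·90°
n=5: pose=(10,4,W); sL=60/121, sR=12/41; mL=-30/121, mR=-1008/4961; mL+mR=-2238/4961 → advance -1; mR−mL=222/4961 → turn +1·90°
n=6: pose=(11,4,S); sL=120/433, sR=24/53; mL=-60/433, mR=4032/22949; mL+mR=852/22949 → advance +1; mR−mL=7212/22949 → turn +1·90°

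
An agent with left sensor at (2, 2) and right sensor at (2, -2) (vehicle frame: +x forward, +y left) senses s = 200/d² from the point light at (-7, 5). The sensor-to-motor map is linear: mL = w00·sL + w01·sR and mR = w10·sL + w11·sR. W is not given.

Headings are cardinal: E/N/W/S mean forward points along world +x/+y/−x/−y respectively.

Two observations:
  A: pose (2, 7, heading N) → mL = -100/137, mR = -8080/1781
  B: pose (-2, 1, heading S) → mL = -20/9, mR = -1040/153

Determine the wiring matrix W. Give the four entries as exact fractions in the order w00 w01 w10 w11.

0 -1/2 -1 -1

obs A: pose=(2,7,N) → sL=40/13, sR=200/137, mL=-100/137, mR=-8080/1781
obs B: pose=(-2,1,S) → sL=40/17, sR=40/9, mL=-20/9, mR=-1040/153
sensor matrix S = [[40/13, 200/137], [40/17, 40/9]]; det S = 2790400/272493
solve [mL_A; mL_B] = S·[w00; w01] and [mR_A; mR_B] = S·[w10; w11]:
  w00 = 0, w01 = -1/2, w10 = -1, w11 = -1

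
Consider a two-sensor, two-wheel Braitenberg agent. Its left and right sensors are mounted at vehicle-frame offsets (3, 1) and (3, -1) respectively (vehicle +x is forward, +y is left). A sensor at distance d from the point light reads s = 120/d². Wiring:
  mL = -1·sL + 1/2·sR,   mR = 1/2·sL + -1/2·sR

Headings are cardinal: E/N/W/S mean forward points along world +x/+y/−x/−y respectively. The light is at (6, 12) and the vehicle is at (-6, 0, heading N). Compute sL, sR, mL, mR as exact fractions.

12/25 60/101 -462/2525 -144/2525

left sensor world pos  = (-7, 3); dL² = 250
right sensor world pos = (-5, 3); dR² = 202
sL = 120/250 = 12/25
sR = 120/202 = 60/101
mL = -1·sL + 1/2·sR = -462/2525
mR = 1/2·sL + -1/2·sR = -144/2525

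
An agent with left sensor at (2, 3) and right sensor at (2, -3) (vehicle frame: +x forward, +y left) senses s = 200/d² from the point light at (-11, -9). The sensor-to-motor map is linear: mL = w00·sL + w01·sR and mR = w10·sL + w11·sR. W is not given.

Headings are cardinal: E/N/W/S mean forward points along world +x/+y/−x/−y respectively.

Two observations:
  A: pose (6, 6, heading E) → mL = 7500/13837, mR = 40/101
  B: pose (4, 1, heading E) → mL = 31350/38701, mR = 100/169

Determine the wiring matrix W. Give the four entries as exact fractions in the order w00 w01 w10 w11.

obs A: pose=(6,6,E) → sL=40/137, sR=40/101, mL=7500/13837, mR=40/101
obs B: pose=(4,1,E) → sL=100/229, sR=100/169, mL=31350/38701, mR=100/169
sensor matrix S = [[40/137, 40/101], [100/229, 100/169]]; det S = -96000/535505737
solve [mL_A; mL_B] = S·[w00; w01] and [mR_A; mR_B] = S·[w10; w11]:
  w00 = 1/2, w01 = 1, w10 = 0, w11 = 1

1/2 1 0 1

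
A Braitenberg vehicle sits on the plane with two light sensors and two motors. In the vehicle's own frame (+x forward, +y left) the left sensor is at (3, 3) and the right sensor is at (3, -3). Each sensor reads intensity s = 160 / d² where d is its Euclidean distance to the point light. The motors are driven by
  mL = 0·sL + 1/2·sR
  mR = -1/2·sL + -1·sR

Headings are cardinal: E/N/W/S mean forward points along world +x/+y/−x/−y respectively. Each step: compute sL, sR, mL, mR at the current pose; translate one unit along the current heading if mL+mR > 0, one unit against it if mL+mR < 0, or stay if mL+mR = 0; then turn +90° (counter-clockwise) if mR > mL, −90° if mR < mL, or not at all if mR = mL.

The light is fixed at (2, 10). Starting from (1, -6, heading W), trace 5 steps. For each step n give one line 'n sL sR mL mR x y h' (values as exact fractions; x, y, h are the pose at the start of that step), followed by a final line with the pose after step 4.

0 160/377 32/37 16/37 -15024/13949 1 -6 W
1 80/89 80/89 40/89 -120/89 2 -6 N
2 32/41 160/409 80/409 -13104/16769 2 -7 E
3 40/101 5/13 5/26 -765/1313 1 -7 S
4 160/377 32/37 16/37 -15024/13949 1 -6 W
final 2 -6 N

n=0: pose=(1,-6,W); sL=160/377, sR=32/37; mL=16/37, mR=-15024/13949; mL+mR=-8992/13949 → advance -1; mR−mL=-21056/13949 → turn -1·90°
n=1: pose=(2,-6,N); sL=80/89, sR=80/89; mL=40/89, mR=-120/89; mL+mR=-80/89 → advance -1; mR−mL=-160/89 → turn -1·90°
n=2: pose=(2,-7,E); sL=32/41, sR=160/409; mL=80/409, mR=-13104/16769; mL+mR=-9824/16769 → advance -1; mR−mL=-16384/16769 → turn -1·90°
n=3: pose=(1,-7,S); sL=40/101, sR=5/13; mL=5/26, mR=-765/1313; mL+mR=-1025/2626 → advance -1; mR−mL=-2035/2626 → turn -1·90°
n=4: pose=(1,-6,W); sL=160/377, sR=32/37; mL=16/37, mR=-15024/13949; mL+mR=-8992/13949 → advance -1; mR−mL=-21056/13949 → turn -1·90°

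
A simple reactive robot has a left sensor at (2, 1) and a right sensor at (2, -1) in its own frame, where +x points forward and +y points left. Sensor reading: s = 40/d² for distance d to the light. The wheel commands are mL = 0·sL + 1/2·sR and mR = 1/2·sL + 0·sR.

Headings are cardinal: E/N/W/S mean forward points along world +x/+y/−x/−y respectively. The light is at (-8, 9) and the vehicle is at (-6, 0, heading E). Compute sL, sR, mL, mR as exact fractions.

1/2 10/29 5/29 1/4

left sensor world pos  = (-4, 1); dL² = 80
right sensor world pos = (-4, -1); dR² = 116
sL = 40/80 = 1/2
sR = 40/116 = 10/29
mL = 0·sL + 1/2·sR = 5/29
mR = 1/2·sL + 0·sR = 1/4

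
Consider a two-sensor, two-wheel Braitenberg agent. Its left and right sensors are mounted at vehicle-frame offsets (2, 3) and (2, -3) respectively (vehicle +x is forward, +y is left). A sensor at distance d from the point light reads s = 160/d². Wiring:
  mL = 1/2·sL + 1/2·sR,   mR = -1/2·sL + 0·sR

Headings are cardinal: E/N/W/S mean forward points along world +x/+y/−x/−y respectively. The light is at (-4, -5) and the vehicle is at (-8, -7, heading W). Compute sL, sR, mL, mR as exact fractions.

160/61 160/37 7840/2257 -80/61

left sensor world pos  = (-10, -10); dL² = 61
right sensor world pos = (-10, -4); dR² = 37
sL = 160/61 = 160/61
sR = 160/37 = 160/37
mL = 1/2·sL + 1/2·sR = 7840/2257
mR = -1/2·sL + 0·sR = -80/61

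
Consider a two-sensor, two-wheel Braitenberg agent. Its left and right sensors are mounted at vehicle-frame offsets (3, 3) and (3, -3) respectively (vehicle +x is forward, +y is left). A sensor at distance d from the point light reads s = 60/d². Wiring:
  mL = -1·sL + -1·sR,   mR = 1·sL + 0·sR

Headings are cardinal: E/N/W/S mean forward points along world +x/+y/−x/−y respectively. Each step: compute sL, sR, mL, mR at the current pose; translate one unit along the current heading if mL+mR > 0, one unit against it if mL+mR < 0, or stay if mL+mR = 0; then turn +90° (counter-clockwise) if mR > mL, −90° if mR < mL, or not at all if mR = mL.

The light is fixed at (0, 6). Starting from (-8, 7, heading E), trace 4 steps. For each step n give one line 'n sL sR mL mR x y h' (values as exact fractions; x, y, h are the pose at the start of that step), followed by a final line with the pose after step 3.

n=0: pose=(-8,7,E); sL=60/41, sR=60/29; mL=-4200/1189, mR=60/41; mL+mR=-60/29 → advance -1; mR−mL=5940/1189 → turn +1·90°
n=1: pose=(-9,7,N); sL=3/8, sR=15/13; mL=-159/104, mR=3/8; mL+mR=-15/13 → advance -1; mR−mL=99/52 → turn +1·90°
n=2: pose=(-9,6,W); sL=20/51, sR=20/51; mL=-40/51, mR=20/51; mL+mR=-20/51 → advance -1; mR−mL=20/17 → turn +1·90°
n=3: pose=(-8,6,S); sL=30/17, sR=6/13; mL=-492/221, mR=30/17; mL+mR=-6/13 → advance -1; mR−mL=882/221 → turn +1·90°

0 60/41 60/29 -4200/1189 60/41 -8 7 E
1 3/8 15/13 -159/104 3/8 -9 7 N
2 20/51 20/51 -40/51 20/51 -9 6 W
3 30/17 6/13 -492/221 30/17 -8 6 S
final -8 7 E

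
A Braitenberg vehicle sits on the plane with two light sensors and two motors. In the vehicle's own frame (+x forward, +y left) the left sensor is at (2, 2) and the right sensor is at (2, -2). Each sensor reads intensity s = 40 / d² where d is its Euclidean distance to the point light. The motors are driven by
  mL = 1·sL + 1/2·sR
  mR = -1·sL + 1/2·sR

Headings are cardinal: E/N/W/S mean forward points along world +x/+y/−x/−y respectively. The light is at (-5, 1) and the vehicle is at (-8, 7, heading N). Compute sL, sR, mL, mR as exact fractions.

40/89 8/13 876/1157 -164/1157

left sensor world pos  = (-10, 9); dL² = 89
right sensor world pos = (-6, 9); dR² = 65
sL = 40/89 = 40/89
sR = 40/65 = 8/13
mL = 1·sL + 1/2·sR = 876/1157
mR = -1·sL + 1/2·sR = -164/1157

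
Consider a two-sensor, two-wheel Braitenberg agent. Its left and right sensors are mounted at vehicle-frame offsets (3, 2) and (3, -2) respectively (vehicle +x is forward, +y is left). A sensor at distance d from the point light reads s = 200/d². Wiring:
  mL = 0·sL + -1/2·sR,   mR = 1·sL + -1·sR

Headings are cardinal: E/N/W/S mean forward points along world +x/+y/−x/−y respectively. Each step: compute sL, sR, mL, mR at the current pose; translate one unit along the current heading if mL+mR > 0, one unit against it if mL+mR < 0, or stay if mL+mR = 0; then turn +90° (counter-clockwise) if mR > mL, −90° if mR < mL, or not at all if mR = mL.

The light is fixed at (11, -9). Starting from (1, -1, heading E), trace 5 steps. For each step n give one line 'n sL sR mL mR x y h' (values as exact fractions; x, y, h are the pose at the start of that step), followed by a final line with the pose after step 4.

n=0: pose=(1,-1,E); sL=200/149, sR=40/17; mL=-20/17, mR=-2560/2533; mL+mR=-5540/2533 → advance -1; mR−mL=420/2533 → turn +1·90°
n=1: pose=(0,-1,N); sL=20/29, sR=100/101; mL=-50/101, mR=-880/2929; mL+mR=-2330/2929 → advance -1; mR−mL=570/2929 → turn +1·90°
n=2: pose=(0,-2,W); sL=200/221, sR=200/277; mL=-100/277, mR=11200/61217; mL+mR=-10900/61217 → advance -1; mR−mL=33300/61217 → turn +1·90°
n=3: pose=(1,-2,S); sL=5/2, sR=5/4; mL=-5/8, mR=5/4; mL+mR=5/8 → advance +1; mR−mL=15/8 → turn +1·90°
n=4: pose=(1,-3,E); sL=200/113, sR=40/13; mL=-20/13, mR=-1920/1469; mL+mR=-4180/1469 → advance -1; mR−mL=340/1469 → turn +1·90°

0 200/149 40/17 -20/17 -2560/2533 1 -1 E
1 20/29 100/101 -50/101 -880/2929 0 -1 N
2 200/221 200/277 -100/277 11200/61217 0 -2 W
3 5/2 5/4 -5/8 5/4 1 -2 S
4 200/113 40/13 -20/13 -1920/1469 1 -3 E
final 0 -3 N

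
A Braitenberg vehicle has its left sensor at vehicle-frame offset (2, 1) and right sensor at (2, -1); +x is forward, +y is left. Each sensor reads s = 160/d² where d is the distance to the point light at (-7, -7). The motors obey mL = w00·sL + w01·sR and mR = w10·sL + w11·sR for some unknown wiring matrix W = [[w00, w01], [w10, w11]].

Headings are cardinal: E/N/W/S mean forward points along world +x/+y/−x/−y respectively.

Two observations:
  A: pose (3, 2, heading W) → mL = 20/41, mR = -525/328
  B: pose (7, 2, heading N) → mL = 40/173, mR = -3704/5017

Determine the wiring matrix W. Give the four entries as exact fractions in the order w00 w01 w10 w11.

0 1/2 -1/2 -1

obs A: pose=(3,2,W) → sL=5/4, sR=40/41, mL=20/41, mR=-525/328
obs B: pose=(7,2,N) → sL=16/29, sR=80/173, mL=40/173, mR=-3704/5017
sensor matrix S = [[5/4, 40/41], [16/29, 80/173]]; det S = 8180/205697
solve [mL_A; mL_B] = S·[w00; w01] and [mR_A; mR_B] = S·[w10; w11]:
  w00 = 0, w01 = 1/2, w10 = -1/2, w11 = -1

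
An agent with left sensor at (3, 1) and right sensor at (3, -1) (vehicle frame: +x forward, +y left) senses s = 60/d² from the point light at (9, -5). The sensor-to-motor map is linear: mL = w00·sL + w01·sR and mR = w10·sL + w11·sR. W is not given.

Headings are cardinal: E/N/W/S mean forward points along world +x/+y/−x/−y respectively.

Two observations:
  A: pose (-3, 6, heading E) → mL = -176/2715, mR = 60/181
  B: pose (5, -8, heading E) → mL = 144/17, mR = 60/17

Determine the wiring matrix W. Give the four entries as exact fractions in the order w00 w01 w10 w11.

1 -1 0 1

obs A: pose=(-3,6,E) → sL=4/15, sR=60/181, mL=-176/2715, mR=60/181
obs B: pose=(5,-8,E) → sL=12, sR=60/17, mL=144/17, mR=60/17
sensor matrix S = [[4/15, 60/181], [12, 60/17]]; det S = -9344/3077
solve [mL_A; mL_B] = S·[w00; w01] and [mR_A; mR_B] = S·[w10; w11]:
  w00 = 1, w01 = -1, w10 = 0, w11 = 1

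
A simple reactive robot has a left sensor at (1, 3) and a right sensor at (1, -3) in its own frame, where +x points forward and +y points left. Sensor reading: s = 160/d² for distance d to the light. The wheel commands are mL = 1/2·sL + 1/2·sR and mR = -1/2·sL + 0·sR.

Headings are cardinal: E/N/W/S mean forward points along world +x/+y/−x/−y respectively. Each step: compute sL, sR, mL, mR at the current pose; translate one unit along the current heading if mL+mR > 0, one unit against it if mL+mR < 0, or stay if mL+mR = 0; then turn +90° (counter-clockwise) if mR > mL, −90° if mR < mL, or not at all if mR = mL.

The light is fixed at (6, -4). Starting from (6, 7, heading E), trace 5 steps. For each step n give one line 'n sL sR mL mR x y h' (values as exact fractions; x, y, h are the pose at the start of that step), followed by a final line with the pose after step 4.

n=0: pose=(6,7,E); sL=160/197, sR=32/13; mL=4192/2561, mR=-80/197; mL+mR=16/13 → advance +1; mR−mL=-5232/2561 → turn -1·90°
n=1: pose=(7,7,S); sL=40/29, sR=20/13; mL=550/377, mR=-20/29; mL+mR=10/13 → advance +1; mR−mL=-810/377 → turn -1·90°
n=2: pose=(7,6,W); sL=160/49, sR=160/169; mL=17440/8281, mR=-80/49; mL+mR=80/169 → advance +1; mR−mL=-30960/8281 → turn -1·90°
n=3: pose=(6,6,N); sL=16/13, sR=16/13; mL=16/13, mR=-8/13; mL+mR=8/13 → advance +1; mR−mL=-24/13 → turn -1·90°
n=4: pose=(6,7,E); sL=160/197, sR=32/13; mL=4192/2561, mR=-80/197; mL+mR=16/13 → advance +1; mR−mL=-5232/2561 → turn -1·90°

0 160/197 32/13 4192/2561 -80/197 6 7 E
1 40/29 20/13 550/377 -20/29 7 7 S
2 160/49 160/169 17440/8281 -80/49 7 6 W
3 16/13 16/13 16/13 -8/13 6 6 N
4 160/197 32/13 4192/2561 -80/197 6 7 E
final 7 7 S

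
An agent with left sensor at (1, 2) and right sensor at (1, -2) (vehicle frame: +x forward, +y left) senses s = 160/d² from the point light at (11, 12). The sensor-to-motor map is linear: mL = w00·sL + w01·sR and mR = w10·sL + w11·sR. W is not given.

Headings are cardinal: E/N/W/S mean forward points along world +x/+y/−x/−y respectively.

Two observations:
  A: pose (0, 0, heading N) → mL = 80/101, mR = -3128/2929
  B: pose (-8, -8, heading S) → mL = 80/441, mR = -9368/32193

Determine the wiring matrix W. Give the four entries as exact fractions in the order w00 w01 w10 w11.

0 1 -1/2 -1

obs A: pose=(0,0,N) → sL=16/29, sR=80/101, mL=80/101, mR=-3128/2929
obs B: pose=(-8,-8,S) → sL=16/73, sR=80/441, mL=80/441, mR=-9368/32193
sensor matrix S = [[16/29, 80/101], [16/73, 80/441]]; det S = -6932480/94293297
solve [mL_A; mL_B] = S·[w00; w01] and [mR_A; mR_B] = S·[w10; w11]:
  w00 = 0, w01 = 1, w10 = -1/2, w11 = -1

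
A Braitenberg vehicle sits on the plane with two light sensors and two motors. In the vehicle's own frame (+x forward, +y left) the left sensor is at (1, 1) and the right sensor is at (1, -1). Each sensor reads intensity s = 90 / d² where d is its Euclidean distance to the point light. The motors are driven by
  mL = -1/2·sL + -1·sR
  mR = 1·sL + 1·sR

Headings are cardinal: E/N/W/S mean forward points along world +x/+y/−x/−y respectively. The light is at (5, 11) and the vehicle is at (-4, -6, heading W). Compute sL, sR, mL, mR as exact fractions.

45/212 45/178 -13545/37736 8775/18868

left sensor world pos  = (-5, -7); dL² = 424
right sensor world pos = (-5, -5); dR² = 356
sL = 90/424 = 45/212
sR = 90/356 = 45/178
mL = -1/2·sL + -1·sR = -13545/37736
mR = 1·sL + 1·sR = 8775/18868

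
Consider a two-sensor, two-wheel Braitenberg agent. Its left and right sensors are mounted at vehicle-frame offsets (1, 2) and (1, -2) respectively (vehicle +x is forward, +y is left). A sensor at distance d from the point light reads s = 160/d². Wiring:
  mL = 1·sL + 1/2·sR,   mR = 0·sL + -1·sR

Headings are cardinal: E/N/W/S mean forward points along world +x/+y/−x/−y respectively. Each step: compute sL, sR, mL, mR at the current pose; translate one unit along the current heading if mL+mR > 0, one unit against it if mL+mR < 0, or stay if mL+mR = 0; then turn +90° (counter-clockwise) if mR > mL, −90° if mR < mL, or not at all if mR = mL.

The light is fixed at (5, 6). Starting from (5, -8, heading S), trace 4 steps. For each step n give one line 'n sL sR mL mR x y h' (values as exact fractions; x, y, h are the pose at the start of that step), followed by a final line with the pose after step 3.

n=0: pose=(5,-8,S); sL=160/229, sR=160/229; mL=240/229, mR=-160/229; mL+mR=80/229 → advance +1; mR−mL=-400/229 → turn -1·90°
n=1: pose=(5,-9,W); sL=16/29, sR=16/17; mL=504/493, mR=-16/17; mL+mR=40/493 → advance +1; mR−mL=-968/493 → turn -1·90°
n=2: pose=(4,-9,N); sL=32/41, sR=160/197; mL=9584/8077, mR=-160/197; mL+mR=3024/8077 → advance +1; mR−mL=-16144/8077 → turn -1·90°
n=3: pose=(4,-8,E); sL=10/9, sR=5/8; mL=205/144, mR=-5/8; mL+mR=115/144 → advance +1; mR−mL=-295/144 → turn -1·90°

0 160/229 160/229 240/229 -160/229 5 -8 S
1 16/29 16/17 504/493 -16/17 5 -9 W
2 32/41 160/197 9584/8077 -160/197 4 -9 N
3 10/9 5/8 205/144 -5/8 4 -8 E
final 5 -8 S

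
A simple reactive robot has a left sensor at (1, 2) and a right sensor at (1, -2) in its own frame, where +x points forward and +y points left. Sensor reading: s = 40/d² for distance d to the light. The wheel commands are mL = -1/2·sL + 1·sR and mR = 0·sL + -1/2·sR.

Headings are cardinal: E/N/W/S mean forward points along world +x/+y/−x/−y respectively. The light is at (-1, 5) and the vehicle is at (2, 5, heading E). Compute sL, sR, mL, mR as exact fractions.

2 2 1 -1

left sensor world pos  = (3, 7); dL² = 20
right sensor world pos = (3, 3); dR² = 20
sL = 40/20 = 2
sR = 40/20 = 2
mL = -1/2·sL + 1·sR = 1
mR = 0·sL + -1/2·sR = -1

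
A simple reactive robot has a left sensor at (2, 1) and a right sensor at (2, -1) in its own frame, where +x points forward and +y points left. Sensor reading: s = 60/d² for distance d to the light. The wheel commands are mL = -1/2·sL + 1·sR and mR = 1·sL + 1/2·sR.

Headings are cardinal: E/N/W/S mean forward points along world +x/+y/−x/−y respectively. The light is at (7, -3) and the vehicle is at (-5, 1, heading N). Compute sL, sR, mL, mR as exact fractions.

12/41 60/157 1518/6437 3114/6437

left sensor world pos  = (-6, 3); dL² = 205
right sensor world pos = (-4, 3); dR² = 157
sL = 60/205 = 12/41
sR = 60/157 = 60/157
mL = -1/2·sL + 1·sR = 1518/6437
mR = 1·sL + 1/2·sR = 3114/6437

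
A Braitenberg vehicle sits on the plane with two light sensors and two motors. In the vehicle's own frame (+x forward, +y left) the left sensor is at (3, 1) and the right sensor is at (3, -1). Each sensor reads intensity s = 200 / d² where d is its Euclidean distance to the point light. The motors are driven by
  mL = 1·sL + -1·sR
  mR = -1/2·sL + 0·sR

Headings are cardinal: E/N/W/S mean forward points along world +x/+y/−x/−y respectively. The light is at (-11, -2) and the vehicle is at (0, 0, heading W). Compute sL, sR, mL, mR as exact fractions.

40/13 200/73 320/949 -20/13

left sensor world pos  = (-3, -1); dL² = 65
right sensor world pos = (-3, 1); dR² = 73
sL = 200/65 = 40/13
sR = 200/73 = 200/73
mL = 1·sL + -1·sR = 320/949
mR = -1/2·sL + 0·sR = -20/13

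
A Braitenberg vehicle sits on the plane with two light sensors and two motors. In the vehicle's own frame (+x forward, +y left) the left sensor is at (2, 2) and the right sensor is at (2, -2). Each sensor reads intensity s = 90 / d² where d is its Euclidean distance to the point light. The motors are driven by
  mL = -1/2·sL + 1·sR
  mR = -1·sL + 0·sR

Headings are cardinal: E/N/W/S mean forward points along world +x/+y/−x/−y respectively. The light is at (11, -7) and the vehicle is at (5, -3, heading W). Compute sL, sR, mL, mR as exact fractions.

45/34 9/10 81/340 -45/34

left sensor world pos  = (3, -5); dL² = 68
right sensor world pos = (3, -1); dR² = 100
sL = 90/68 = 45/34
sR = 90/100 = 9/10
mL = -1/2·sL + 1·sR = 81/340
mR = -1·sL + 0·sR = -45/34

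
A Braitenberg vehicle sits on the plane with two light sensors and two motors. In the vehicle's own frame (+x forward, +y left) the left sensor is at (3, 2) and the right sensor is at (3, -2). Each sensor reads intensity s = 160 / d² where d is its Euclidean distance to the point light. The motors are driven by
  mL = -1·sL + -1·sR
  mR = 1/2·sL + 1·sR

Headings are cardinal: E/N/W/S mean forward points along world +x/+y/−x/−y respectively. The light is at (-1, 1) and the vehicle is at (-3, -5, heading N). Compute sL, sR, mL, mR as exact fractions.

left sensor world pos  = (-5, -2); dL² = 25
right sensor world pos = (-1, -2); dR² = 9
sL = 160/25 = 32/5
sR = 160/9 = 160/9
mL = -1·sL + -1·sR = -1088/45
mR = 1/2·sL + 1·sR = 944/45

32/5 160/9 -1088/45 944/45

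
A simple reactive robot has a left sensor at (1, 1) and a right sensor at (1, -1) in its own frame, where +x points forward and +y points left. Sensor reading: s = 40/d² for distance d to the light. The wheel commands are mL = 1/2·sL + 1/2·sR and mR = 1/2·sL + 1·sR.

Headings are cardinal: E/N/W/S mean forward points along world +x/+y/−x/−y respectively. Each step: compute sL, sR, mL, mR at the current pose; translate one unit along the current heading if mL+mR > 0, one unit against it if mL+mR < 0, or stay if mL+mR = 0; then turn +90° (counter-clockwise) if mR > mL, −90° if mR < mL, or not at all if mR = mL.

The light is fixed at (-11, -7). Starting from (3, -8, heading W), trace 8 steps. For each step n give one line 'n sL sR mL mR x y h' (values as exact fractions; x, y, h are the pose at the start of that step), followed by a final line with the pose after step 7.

n=0: pose=(3,-8,W); sL=40/173, sR=40/169; mL=6840/29237, mR=10300/29237; mL+mR=17140/29237 → advance +1; mR−mL=20/169 → turn +1·90°
n=1: pose=(2,-8,S); sL=1/5, sR=10/37; mL=87/370, mR=137/370; mL+mR=112/185 → advance +1; mR−mL=5/37 → turn +1·90°
n=2: pose=(2,-9,E); sL=40/197, sR=8/41; mL=1608/8077, mR=2396/8077; mL+mR=4004/8077 → advance +1; mR−mL=4/41 → turn +1·90°
n=3: pose=(3,-9,N); sL=4/17, sR=20/113; mL=396/1921, mR=566/1921; mL+mR=962/1921 → advance +1; mR−mL=10/113 → turn +1·90°
n=4: pose=(3,-8,W); sL=40/173, sR=40/169; mL=6840/29237, mR=10300/29237; mL+mR=17140/29237 → advance +1; mR−mL=20/169 → turn +1·90°
n=5: pose=(2,-8,S); sL=1/5, sR=10/37; mL=87/370, mR=137/370; mL+mR=112/185 → advance +1; mR−mL=5/37 → turn +1·90°
n=6: pose=(2,-9,E); sL=40/197, sR=8/41; mL=1608/8077, mR=2396/8077; mL+mR=4004/8077 → advance +1; mR−mL=4/41 → turn +1·90°
n=7: pose=(3,-9,N); sL=4/17, sR=20/113; mL=396/1921, mR=566/1921; mL+mR=962/1921 → advance +1; mR−mL=10/113 → turn +1·90°

0 40/173 40/169 6840/29237 10300/29237 3 -8 W
1 1/5 10/37 87/370 137/370 2 -8 S
2 40/197 8/41 1608/8077 2396/8077 2 -9 E
3 4/17 20/113 396/1921 566/1921 3 -9 N
4 40/173 40/169 6840/29237 10300/29237 3 -8 W
5 1/5 10/37 87/370 137/370 2 -8 S
6 40/197 8/41 1608/8077 2396/8077 2 -9 E
7 4/17 20/113 396/1921 566/1921 3 -9 N
final 3 -8 W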